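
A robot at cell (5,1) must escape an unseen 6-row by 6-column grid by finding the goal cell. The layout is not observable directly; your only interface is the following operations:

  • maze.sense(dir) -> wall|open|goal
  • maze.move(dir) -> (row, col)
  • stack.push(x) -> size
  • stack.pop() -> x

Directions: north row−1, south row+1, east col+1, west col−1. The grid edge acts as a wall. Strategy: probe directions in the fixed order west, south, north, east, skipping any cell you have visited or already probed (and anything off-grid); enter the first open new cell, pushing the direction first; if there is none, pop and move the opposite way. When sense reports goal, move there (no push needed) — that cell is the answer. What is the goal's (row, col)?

-> maze.sense(dir=west)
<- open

-> stack.push(x=west)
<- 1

-> maze.move(dir=west)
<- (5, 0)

-> maze.sense(dir=north)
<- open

-> stack.push(x=north)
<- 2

-> maze.move(dir=north)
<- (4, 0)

-> maze.sense(dir=north)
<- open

-> stack.push(x=north)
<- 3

-> maze.move(dir=north)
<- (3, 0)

-> maze.sense(dir=north)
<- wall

-> maze.sense(dir=east)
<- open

-> stack.push(x=east)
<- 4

-> maze.move(dir=east)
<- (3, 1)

-> maze.sense(dir=south)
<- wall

-> maze.sense(dir=north)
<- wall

-> maze.sense(dir=east)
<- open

-> stack.push(x=east)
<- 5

-> maze.move(dir=east)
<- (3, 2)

-> maze.sense(dir=south)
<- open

-> stack.push(x=south)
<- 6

-> maze.move(dir=south)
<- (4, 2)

-> maze.sense(dir=south)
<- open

-> stack.push(x=south)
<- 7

-> maze.move(dir=south)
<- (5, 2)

-> maze.sense(dir=east)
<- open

-> stack.push(x=east)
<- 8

-> maze.move(dir=east)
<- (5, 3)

-> maze.sense(dir=north)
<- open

-> stack.push(x=north)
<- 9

-> maze.move(dir=north)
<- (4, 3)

-> maze.sense(dir=north)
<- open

-> stack.push(x=north)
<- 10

-> maze.move(dir=north)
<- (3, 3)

-> maze.sense(dir=north)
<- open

-> stack.push(x=north)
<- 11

-> maze.move(dir=north)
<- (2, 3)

-> maze.sense(dir=west)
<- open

-> stack.push(x=west)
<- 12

-> maze.move(dir=west)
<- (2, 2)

-> maze.sense(dir=north)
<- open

-> stack.push(x=north)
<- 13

-> maze.move(dir=north)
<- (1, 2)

-> maze.sense(dir=west)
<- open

-> stack.push(x=west)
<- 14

-> maze.move(dir=west)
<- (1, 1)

-> maze.sense(dir=west)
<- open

-> stack.push(x=west)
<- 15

-> maze.move(dir=west)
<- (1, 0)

-> maze.sense(dir=north)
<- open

-> stack.push(x=north)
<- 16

-> maze.move(dir=north)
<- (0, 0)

-> maze.sense(dir=east)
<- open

-> stack.push(x=east)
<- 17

-> maze.move(dir=east)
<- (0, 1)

-> maze.sense(dir=east)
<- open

-> stack.push(x=east)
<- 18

-> maze.move(dir=east)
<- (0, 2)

-> maze.sense(dir=east)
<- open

-> stack.push(x=east)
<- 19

-> maze.move(dir=east)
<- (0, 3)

-> maze.sense(dir=south)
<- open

-> stack.push(x=south)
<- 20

-> maze.move(dir=south)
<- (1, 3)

-> maze.sense(dir=east)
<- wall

-> stack.pop()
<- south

-> maze.move(dir=north)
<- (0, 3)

-> maze.sense(dir=east)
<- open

-> stack.push(x=east)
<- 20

-> maze.move(dir=east)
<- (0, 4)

-> maze.sense(dir=east)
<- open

-> stack.push(x=east)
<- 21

-> maze.move(dir=east)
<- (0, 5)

-> maze.sense(dir=south)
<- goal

-> maze.move(dir=south)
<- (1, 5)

Answer: (1, 5)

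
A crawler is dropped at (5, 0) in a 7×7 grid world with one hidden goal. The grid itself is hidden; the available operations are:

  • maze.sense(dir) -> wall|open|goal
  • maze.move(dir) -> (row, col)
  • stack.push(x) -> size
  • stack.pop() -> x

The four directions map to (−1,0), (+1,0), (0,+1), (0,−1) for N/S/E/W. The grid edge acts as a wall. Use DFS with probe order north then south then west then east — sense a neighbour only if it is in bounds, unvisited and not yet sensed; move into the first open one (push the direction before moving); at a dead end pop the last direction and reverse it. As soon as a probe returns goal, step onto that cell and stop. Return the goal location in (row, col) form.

! 1. maze.sense(dir→north) -> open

! 2. stack.push(x→north) -> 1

! 3. maze.move(dir→north) -> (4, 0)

! 4. maze.sense(dir→north) -> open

! 5. stack.push(x→north) -> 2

! 6. maze.move(dir→north) -> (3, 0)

! 7. maze.sense(dir→north) -> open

! 8. stack.push(x→north) -> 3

! 9. maze.move(dir→north) -> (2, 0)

! 10. maze.sense(dir→north) -> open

! 11. stack.push(x→north) -> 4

! 12. maze.move(dir→north) -> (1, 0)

! 13. maze.sense(dir→north) -> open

! 14. stack.push(x→north) -> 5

! 15. maze.move(dir→north) -> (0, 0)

! 16. maze.sense(dir→east) -> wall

! 17. stack.pop() -> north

! 18. maze.move(dir→south) -> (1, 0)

! 19. maze.sense(dir→east) -> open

! 20. stack.push(x→east) -> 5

! 21. maze.move(dir→east) -> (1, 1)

! 22. maze.sense(dir→south) -> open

! 23. stack.push(x→south) -> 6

! 24. maze.move(dir→south) -> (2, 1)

! 25. maze.sense(dir→south) -> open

! 26. stack.push(x→south) -> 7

! 27. maze.move(dir→south) -> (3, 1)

! 28. maze.sense(dir→south) -> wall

! 29. maze.sense(dir→east) -> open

! 30. stack.push(x→east) -> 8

! 31. maze.move(dir→east) -> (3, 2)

! 32. maze.sense(dir→north) -> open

! 33. stack.push(x→north) -> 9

! 34. maze.move(dir→north) -> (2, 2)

! 35. maze.sense(dir→north) -> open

! 36. stack.push(x→north) -> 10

! 37. maze.move(dir→north) -> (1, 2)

! 38. maze.sense(dir→north) -> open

! 39. stack.push(x→north) -> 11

! 40. maze.move(dir→north) -> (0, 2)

! 41. maze.sense(dir→east) -> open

! 42. stack.push(x→east) -> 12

! 43. maze.move(dir→east) -> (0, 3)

! 44. maze.sense(dir→south) -> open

! 45. stack.push(x→south) -> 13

! 46. maze.move(dir→south) -> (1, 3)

! 47. maze.sense(dir→south) -> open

! 48. stack.push(x→south) -> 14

! 49. maze.move(dir→south) -> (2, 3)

! 50. maze.sense(dir→south) -> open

! 51. stack.push(x→south) -> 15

! 52. maze.move(dir→south) -> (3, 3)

! 53. maze.sense(dir→south) -> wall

! 54. maze.sense(dir→east) -> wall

! 55. stack.pop() -> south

! 56. maze.move(dir→north) -> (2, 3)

! 57. maze.sense(dir→east) -> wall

! 58. stack.pop() -> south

! 59. maze.move(dir→north) -> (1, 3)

! 60. maze.sense(dir→east) -> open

! 61. stack.push(x→east) -> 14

! 62. maze.move(dir→east) -> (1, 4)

! 63. maze.sense(dir→north) -> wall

! 64. maze.sense(dir→east) -> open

! 65. stack.push(x→east) -> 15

! 66. maze.move(dir→east) -> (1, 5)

! 67. maze.sense(dir→north) -> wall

! 68. maze.sense(dir→south) -> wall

! 69. maze.sense(dir→east) -> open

! 70. stack.push(x→east) -> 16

! 71. maze.move(dir→east) -> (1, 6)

! 72. maze.sense(dir→north) -> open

! 73. stack.push(x→north) -> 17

! 74. maze.move(dir→north) -> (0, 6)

! 75. stack.pop() -> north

! 76. maze.move(dir→south) -> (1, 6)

! 77. maze.sense(dir→south) -> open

! 78. stack.push(x→south) -> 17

! 79. maze.move(dir→south) -> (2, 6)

! 80. maze.sense(dir→south) -> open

! 81. stack.push(x→south) -> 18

! 82. maze.move(dir→south) -> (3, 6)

! 83. maze.sense(dir→south) -> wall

! 84. maze.sense(dir→west) -> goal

! 85. maze.move(dir→west) -> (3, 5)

Answer: (3, 5)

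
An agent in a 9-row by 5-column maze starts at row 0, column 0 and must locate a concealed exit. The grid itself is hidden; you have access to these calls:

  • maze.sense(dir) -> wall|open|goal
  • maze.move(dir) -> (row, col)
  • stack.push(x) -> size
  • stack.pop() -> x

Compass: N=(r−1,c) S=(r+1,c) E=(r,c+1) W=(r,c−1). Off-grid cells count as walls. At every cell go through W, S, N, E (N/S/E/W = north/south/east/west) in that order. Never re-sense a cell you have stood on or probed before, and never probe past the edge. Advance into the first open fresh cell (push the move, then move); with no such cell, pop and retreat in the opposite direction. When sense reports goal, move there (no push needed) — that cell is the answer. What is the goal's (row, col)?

Do: sense[dir=south]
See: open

Do: push[x=south]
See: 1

Do: move[dir=south]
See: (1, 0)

Do: sense[dir=south]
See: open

Do: push[x=south]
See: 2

Do: move[dir=south]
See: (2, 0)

Do: sense[dir=south]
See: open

Do: push[x=south]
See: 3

Do: move[dir=south]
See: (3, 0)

Do: sense[dir=south]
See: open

Do: push[x=south]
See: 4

Do: move[dir=south]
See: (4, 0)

Do: sense[dir=south]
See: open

Do: push[x=south]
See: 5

Do: move[dir=south]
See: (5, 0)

Do: sense[dir=south]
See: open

Do: push[x=south]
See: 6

Do: move[dir=south]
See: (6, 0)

Do: sense[dir=south]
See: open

Do: push[x=south]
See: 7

Do: move[dir=south]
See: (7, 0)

Do: sense[dir=south]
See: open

Do: push[x=south]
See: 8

Do: move[dir=south]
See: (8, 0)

Do: sense[dir=east]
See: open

Do: push[x=east]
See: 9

Do: move[dir=east]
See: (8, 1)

Do: sense[dir=north]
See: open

Do: push[x=north]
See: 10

Do: move[dir=north]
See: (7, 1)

Do: sense[dir=north]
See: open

Do: push[x=north]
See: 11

Do: move[dir=north]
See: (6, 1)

Do: sense[dir=north]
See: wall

Do: sense[dir=east]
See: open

Do: push[x=east]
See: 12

Do: move[dir=east]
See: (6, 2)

Do: sense[dir=south]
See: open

Do: push[x=south]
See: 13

Do: move[dir=south]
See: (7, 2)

Do: sense[dir=south]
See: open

Do: push[x=south]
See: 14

Do: move[dir=south]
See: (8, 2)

Do: sense[dir=east]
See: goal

Do: move[dir=east]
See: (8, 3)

Answer: (8, 3)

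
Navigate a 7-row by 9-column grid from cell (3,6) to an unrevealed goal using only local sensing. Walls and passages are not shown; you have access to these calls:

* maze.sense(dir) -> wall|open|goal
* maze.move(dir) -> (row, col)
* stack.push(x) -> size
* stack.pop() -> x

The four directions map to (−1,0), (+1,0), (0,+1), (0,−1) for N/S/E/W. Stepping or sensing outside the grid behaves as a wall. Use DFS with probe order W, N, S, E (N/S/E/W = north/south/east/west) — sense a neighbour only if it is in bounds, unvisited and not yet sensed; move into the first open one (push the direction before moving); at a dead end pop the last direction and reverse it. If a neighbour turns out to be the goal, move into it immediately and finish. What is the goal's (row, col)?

I invoke sense passing west, yielding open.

Using push passing west, giving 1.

Next I call move passing west, giving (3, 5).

I use sense passing west, — result: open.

Now I run push passing west, which returns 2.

I call move passing west, giving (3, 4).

I call sense passing west, and observe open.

I call push passing west, → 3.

Then move passing west, and get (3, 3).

I try sense passing west, and observe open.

Invoking push passing west, : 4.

Then move passing west, yielding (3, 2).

I try sense passing west, — result: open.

Calling push passing west, — result: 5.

Then move passing west, and observe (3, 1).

Now I run sense passing west, → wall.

Using sense passing north, and see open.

I use push passing north, and get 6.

I try move passing north, which returns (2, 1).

Calling sense passing west, giving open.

I use push passing west, — result: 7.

Then move passing west, — result: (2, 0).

I try sense passing north, — result: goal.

Calling move passing north, and get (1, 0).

Answer: (1, 0)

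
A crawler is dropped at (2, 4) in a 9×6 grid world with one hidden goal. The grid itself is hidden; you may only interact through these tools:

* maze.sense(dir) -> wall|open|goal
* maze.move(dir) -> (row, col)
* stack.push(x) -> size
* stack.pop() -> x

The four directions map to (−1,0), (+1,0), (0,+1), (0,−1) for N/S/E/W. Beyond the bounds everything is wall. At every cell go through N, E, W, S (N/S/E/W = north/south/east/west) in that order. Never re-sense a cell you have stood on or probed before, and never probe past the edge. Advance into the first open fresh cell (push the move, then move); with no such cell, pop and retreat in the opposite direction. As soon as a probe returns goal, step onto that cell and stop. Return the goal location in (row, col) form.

·→ maze.sense(dir→north)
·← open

·→ stack.push(x→north)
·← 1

·→ maze.move(dir→north)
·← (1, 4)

·→ maze.sense(dir→north)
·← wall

·→ maze.sense(dir→east)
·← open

·→ stack.push(x→east)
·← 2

·→ maze.move(dir→east)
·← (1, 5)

·→ maze.sense(dir→north)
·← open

·→ stack.push(x→north)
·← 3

·→ maze.move(dir→north)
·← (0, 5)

·→ stack.pop()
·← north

·→ maze.move(dir→south)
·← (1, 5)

·→ maze.sense(dir→south)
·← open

·→ stack.push(x→south)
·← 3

·→ maze.move(dir→south)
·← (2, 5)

·→ maze.sense(dir→south)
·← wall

·→ stack.pop()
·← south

·→ maze.move(dir→north)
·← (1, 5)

·→ stack.pop()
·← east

·→ maze.move(dir→west)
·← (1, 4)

·→ maze.sense(dir→west)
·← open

·→ stack.push(x→west)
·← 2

·→ maze.move(dir→west)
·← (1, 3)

·→ maze.sense(dir→north)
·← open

·→ stack.push(x→north)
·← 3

·→ maze.move(dir→north)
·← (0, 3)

·→ maze.sense(dir→west)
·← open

·→ stack.push(x→west)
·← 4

·→ maze.move(dir→west)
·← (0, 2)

·→ maze.sense(dir→west)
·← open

·→ stack.push(x→west)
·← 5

·→ maze.move(dir→west)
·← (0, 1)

·→ maze.sense(dir→west)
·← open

·→ stack.push(x→west)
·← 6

·→ maze.move(dir→west)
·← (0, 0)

·→ maze.sense(dir→south)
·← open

·→ stack.push(x→south)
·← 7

·→ maze.move(dir→south)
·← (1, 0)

·→ maze.sense(dir→east)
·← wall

·→ maze.sense(dir→south)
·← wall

·→ stack.pop()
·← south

·→ maze.move(dir→north)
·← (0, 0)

·→ stack.pop()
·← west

·→ maze.move(dir→east)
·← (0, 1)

·→ stack.pop()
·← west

·→ maze.move(dir→east)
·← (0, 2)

·→ maze.sense(dir→south)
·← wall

·→ stack.pop()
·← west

·→ maze.move(dir→east)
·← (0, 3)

·→ stack.pop()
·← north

·→ maze.move(dir→south)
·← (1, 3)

·→ maze.sense(dir→south)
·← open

·→ stack.push(x→south)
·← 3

·→ maze.move(dir→south)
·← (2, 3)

·→ maze.sense(dir→west)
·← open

·→ stack.push(x→west)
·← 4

·→ maze.move(dir→west)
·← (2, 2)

·→ maze.sense(dir→west)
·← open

·→ stack.push(x→west)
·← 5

·→ maze.move(dir→west)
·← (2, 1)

·→ maze.sense(dir→south)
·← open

·→ stack.push(x→south)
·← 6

·→ maze.move(dir→south)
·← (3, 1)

·→ maze.sense(dir→east)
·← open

·→ stack.push(x→east)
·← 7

·→ maze.move(dir→east)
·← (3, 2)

·→ maze.sense(dir→east)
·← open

·→ stack.push(x→east)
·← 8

·→ maze.move(dir→east)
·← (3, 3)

·→ maze.sense(dir→east)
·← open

·→ stack.push(x→east)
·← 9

·→ maze.move(dir→east)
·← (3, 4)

·→ maze.sense(dir→south)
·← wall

·→ stack.pop()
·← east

·→ maze.move(dir→west)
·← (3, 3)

·→ maze.sense(dir→south)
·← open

·→ stack.push(x→south)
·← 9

·→ maze.move(dir→south)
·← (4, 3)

·→ maze.sense(dir→west)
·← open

·→ stack.push(x→west)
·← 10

·→ maze.move(dir→west)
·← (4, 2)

·→ maze.sense(dir→west)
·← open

·→ stack.push(x→west)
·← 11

·→ maze.move(dir→west)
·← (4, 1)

·→ maze.sense(dir→west)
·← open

·→ stack.push(x→west)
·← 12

·→ maze.move(dir→west)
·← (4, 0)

·→ maze.sense(dir→north)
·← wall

·→ maze.sense(dir→south)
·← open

·→ stack.push(x→south)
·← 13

·→ maze.move(dir→south)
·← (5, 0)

·→ maze.sense(dir→east)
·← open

·→ stack.push(x→east)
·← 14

·→ maze.move(dir→east)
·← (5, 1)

·→ maze.sense(dir→east)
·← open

·→ stack.push(x→east)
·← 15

·→ maze.move(dir→east)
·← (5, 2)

·→ maze.sense(dir→east)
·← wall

·→ maze.sense(dir→south)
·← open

·→ stack.push(x→south)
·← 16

·→ maze.move(dir→south)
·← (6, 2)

·→ maze.sense(dir→east)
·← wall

·→ maze.sense(dir→west)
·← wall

·→ maze.sense(dir→south)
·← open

·→ stack.push(x→south)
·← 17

·→ maze.move(dir→south)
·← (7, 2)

·→ maze.sense(dir→east)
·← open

·→ stack.push(x→east)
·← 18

·→ maze.move(dir→east)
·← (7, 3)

·→ maze.sense(dir→east)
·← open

·→ stack.push(x→east)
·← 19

·→ maze.move(dir→east)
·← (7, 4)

·→ maze.sense(dir→north)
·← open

·→ stack.push(x→north)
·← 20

·→ maze.move(dir→north)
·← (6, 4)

·→ maze.sense(dir→north)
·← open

·→ stack.push(x→north)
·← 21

·→ maze.move(dir→north)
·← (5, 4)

·→ maze.sense(dir→east)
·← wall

·→ stack.pop()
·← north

·→ maze.move(dir→south)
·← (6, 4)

·→ maze.sense(dir→east)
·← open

·→ stack.push(x→east)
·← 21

·→ maze.move(dir→east)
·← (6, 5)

·→ maze.sense(dir→south)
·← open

·→ stack.push(x→south)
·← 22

·→ maze.move(dir→south)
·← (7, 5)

·→ maze.sense(dir→south)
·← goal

·→ maze.move(dir→south)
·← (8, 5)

Answer: (8, 5)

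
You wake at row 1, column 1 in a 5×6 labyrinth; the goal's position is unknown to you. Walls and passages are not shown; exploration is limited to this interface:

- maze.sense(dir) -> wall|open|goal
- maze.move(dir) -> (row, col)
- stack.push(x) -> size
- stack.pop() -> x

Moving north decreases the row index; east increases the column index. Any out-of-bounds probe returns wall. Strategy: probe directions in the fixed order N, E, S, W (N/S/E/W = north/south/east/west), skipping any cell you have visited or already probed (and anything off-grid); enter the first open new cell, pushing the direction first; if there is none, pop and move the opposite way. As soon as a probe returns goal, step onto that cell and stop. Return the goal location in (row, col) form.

# maze.sense(dir→north) => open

# stack.push(x→north) => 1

# maze.move(dir→north) => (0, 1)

# maze.sense(dir→east) => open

# stack.push(x→east) => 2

# maze.move(dir→east) => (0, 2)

# maze.sense(dir→east) => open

# stack.push(x→east) => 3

# maze.move(dir→east) => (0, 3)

# maze.sense(dir→east) => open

# stack.push(x→east) => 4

# maze.move(dir→east) => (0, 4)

# maze.sense(dir→east) => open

# stack.push(x→east) => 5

# maze.move(dir→east) => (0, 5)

# maze.sense(dir→south) => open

# stack.push(x→south) => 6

# maze.move(dir→south) => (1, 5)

# maze.sense(dir→south) => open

# stack.push(x→south) => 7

# maze.move(dir→south) => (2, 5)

# maze.sense(dir→south) => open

# stack.push(x→south) => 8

# maze.move(dir→south) => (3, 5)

# maze.sense(dir→south) => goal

# maze.move(dir→south) => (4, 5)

Answer: (4, 5)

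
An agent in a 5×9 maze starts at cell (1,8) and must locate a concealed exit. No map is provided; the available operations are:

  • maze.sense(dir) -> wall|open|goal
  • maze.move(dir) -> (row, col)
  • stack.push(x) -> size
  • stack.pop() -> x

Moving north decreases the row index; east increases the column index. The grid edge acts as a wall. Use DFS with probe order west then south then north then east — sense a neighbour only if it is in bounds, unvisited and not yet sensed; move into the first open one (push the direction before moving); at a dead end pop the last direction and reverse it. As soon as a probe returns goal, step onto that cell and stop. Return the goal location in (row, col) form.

Act: maze.sense[dir=west]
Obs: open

Act: stack.push[x=west]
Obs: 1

Act: maze.move[dir=west]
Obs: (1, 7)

Act: maze.sense[dir=west]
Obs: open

Act: stack.push[x=west]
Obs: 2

Act: maze.move[dir=west]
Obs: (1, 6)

Act: maze.sense[dir=west]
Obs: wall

Act: maze.sense[dir=south]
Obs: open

Act: stack.push[x=south]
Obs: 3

Act: maze.move[dir=south]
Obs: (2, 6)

Act: maze.sense[dir=west]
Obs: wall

Act: maze.sense[dir=south]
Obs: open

Act: stack.push[x=south]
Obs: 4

Act: maze.move[dir=south]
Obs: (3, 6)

Act: maze.sense[dir=west]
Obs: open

Act: stack.push[x=west]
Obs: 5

Act: maze.move[dir=west]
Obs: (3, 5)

Act: maze.sense[dir=west]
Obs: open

Act: stack.push[x=west]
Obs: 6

Act: maze.move[dir=west]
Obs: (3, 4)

Act: maze.sense[dir=west]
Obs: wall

Act: maze.sense[dir=south]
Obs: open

Act: stack.push[x=south]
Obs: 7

Act: maze.move[dir=south]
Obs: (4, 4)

Act: maze.sense[dir=west]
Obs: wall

Act: maze.sense[dir=east]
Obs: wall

Act: stack.pop[]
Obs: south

Act: maze.move[dir=north]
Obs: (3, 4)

Act: maze.sense[dir=north]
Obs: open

Act: stack.push[x=north]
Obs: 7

Act: maze.move[dir=north]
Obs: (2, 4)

Act: maze.sense[dir=west]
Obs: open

Act: stack.push[x=west]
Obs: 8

Act: maze.move[dir=west]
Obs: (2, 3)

Act: maze.sense[dir=west]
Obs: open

Act: stack.push[x=west]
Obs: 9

Act: maze.move[dir=west]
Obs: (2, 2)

Act: maze.sense[dir=west]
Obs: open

Act: stack.push[x=west]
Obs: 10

Act: maze.move[dir=west]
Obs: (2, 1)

Act: maze.sense[dir=west]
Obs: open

Act: stack.push[x=west]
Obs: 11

Act: maze.move[dir=west]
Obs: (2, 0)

Act: maze.sense[dir=south]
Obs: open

Act: stack.push[x=south]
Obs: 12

Act: maze.move[dir=south]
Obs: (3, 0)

Act: maze.sense[dir=south]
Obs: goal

Act: maze.move[dir=south]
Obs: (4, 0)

Answer: (4, 0)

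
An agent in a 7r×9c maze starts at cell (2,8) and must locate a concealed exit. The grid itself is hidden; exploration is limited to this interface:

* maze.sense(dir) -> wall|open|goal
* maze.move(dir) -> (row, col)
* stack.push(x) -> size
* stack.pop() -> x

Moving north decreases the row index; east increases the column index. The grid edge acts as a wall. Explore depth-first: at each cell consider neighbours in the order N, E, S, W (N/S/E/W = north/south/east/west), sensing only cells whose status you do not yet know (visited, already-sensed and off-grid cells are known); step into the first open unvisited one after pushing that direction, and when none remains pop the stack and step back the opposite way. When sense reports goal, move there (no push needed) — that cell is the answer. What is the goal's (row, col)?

-> maze.sense(dir→north)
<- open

-> stack.push(x→north)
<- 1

-> maze.move(dir→north)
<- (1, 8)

-> maze.sense(dir→north)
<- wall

-> maze.sense(dir→west)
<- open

-> stack.push(x→west)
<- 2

-> maze.move(dir→west)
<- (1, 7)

-> maze.sense(dir→north)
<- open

-> stack.push(x→north)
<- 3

-> maze.move(dir→north)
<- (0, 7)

-> maze.sense(dir→west)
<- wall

-> stack.pop()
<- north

-> maze.move(dir→south)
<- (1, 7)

-> maze.sense(dir→south)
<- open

-> stack.push(x→south)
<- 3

-> maze.move(dir→south)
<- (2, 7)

-> maze.sense(dir→south)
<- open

-> stack.push(x→south)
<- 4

-> maze.move(dir→south)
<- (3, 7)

-> maze.sense(dir→east)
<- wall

-> maze.sense(dir→south)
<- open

-> stack.push(x→south)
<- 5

-> maze.move(dir→south)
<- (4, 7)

-> maze.sense(dir→east)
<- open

-> stack.push(x→east)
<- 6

-> maze.move(dir→east)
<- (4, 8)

-> maze.sense(dir→south)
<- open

-> stack.push(x→south)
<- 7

-> maze.move(dir→south)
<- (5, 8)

-> maze.sense(dir→south)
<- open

-> stack.push(x→south)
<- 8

-> maze.move(dir→south)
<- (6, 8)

-> maze.sense(dir→west)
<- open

-> stack.push(x→west)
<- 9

-> maze.move(dir→west)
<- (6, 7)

-> maze.sense(dir→north)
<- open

-> stack.push(x→north)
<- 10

-> maze.move(dir→north)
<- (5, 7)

-> maze.sense(dir→west)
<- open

-> stack.push(x→west)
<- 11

-> maze.move(dir→west)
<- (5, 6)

-> maze.sense(dir→north)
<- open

-> stack.push(x→north)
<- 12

-> maze.move(dir→north)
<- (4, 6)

-> maze.sense(dir→north)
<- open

-> stack.push(x→north)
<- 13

-> maze.move(dir→north)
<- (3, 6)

-> maze.sense(dir→north)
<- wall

-> maze.sense(dir→west)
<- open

-> stack.push(x→west)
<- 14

-> maze.move(dir→west)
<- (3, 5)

-> maze.sense(dir→north)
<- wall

-> maze.sense(dir→south)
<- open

-> stack.push(x→south)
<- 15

-> maze.move(dir→south)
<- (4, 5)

-> maze.sense(dir→south)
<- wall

-> maze.sense(dir→west)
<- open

-> stack.push(x→west)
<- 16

-> maze.move(dir→west)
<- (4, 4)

-> maze.sense(dir→north)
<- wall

-> maze.sense(dir→south)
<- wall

-> maze.sense(dir→west)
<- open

-> stack.push(x→west)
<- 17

-> maze.move(dir→west)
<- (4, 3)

-> maze.sense(dir→north)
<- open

-> stack.push(x→north)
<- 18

-> maze.move(dir→north)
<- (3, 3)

-> maze.sense(dir→north)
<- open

-> stack.push(x→north)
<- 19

-> maze.move(dir→north)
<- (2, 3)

-> maze.sense(dir→north)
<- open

-> stack.push(x→north)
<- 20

-> maze.move(dir→north)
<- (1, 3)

-> maze.sense(dir→north)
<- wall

-> maze.sense(dir→east)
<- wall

-> maze.sense(dir→west)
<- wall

-> stack.pop()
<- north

-> maze.move(dir→south)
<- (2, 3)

-> maze.sense(dir→east)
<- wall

-> maze.sense(dir→west)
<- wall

-> stack.pop()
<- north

-> maze.move(dir→south)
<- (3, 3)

-> maze.sense(dir→west)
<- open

-> stack.push(x→west)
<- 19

-> maze.move(dir→west)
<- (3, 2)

-> maze.sense(dir→south)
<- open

-> stack.push(x→south)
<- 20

-> maze.move(dir→south)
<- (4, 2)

-> maze.sense(dir→south)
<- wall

-> maze.sense(dir→west)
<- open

-> stack.push(x→west)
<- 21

-> maze.move(dir→west)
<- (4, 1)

-> maze.sense(dir→north)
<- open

-> stack.push(x→north)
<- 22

-> maze.move(dir→north)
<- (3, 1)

-> maze.sense(dir→north)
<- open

-> stack.push(x→north)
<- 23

-> maze.move(dir→north)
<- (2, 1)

-> maze.sense(dir→north)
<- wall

-> maze.sense(dir→west)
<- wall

-> stack.pop()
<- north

-> maze.move(dir→south)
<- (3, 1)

-> maze.sense(dir→west)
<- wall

-> stack.pop()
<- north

-> maze.move(dir→south)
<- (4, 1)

-> maze.sense(dir→south)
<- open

-> stack.push(x→south)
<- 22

-> maze.move(dir→south)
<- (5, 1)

-> maze.sense(dir→south)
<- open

-> stack.push(x→south)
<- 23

-> maze.move(dir→south)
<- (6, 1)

-> maze.sense(dir→east)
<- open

-> stack.push(x→east)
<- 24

-> maze.move(dir→east)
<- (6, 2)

-> maze.sense(dir→east)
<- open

-> stack.push(x→east)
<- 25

-> maze.move(dir→east)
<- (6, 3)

-> maze.sense(dir→north)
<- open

-> stack.push(x→north)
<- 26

-> maze.move(dir→north)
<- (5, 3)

-> stack.pop()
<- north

-> maze.move(dir→south)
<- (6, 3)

-> maze.sense(dir→east)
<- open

-> stack.push(x→east)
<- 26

-> maze.move(dir→east)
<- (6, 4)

-> maze.sense(dir→east)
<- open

-> stack.push(x→east)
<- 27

-> maze.move(dir→east)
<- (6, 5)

-> maze.sense(dir→east)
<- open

-> stack.push(x→east)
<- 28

-> maze.move(dir→east)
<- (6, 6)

-> stack.pop()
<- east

-> maze.move(dir→west)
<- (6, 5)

-> stack.pop()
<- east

-> maze.move(dir→west)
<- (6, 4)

-> stack.pop()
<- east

-> maze.move(dir→west)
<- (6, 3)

-> stack.pop()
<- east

-> maze.move(dir→west)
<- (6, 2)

-> stack.pop()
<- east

-> maze.move(dir→west)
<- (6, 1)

-> maze.sense(dir→west)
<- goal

-> maze.move(dir→west)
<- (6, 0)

Answer: (6, 0)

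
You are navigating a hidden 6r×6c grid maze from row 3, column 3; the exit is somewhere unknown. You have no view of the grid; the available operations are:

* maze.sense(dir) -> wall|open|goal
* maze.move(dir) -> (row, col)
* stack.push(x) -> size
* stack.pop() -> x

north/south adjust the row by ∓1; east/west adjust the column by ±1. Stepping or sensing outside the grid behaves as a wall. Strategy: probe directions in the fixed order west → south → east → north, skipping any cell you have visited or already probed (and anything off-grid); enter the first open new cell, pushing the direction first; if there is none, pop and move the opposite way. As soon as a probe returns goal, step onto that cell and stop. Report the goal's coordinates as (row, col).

>>> maze.sense dir=west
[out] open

>>> stack.push x=west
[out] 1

>>> maze.move dir=west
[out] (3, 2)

>>> maze.sense dir=west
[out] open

>>> stack.push x=west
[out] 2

>>> maze.move dir=west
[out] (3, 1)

>>> maze.sense dir=west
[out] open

>>> stack.push x=west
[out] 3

>>> maze.move dir=west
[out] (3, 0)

>>> maze.sense dir=south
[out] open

>>> stack.push x=south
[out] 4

>>> maze.move dir=south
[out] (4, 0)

>>> maze.sense dir=south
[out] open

>>> stack.push x=south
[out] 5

>>> maze.move dir=south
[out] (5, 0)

>>> maze.sense dir=east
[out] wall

>>> stack.pop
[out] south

>>> maze.move dir=north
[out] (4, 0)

>>> maze.sense dir=east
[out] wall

>>> stack.pop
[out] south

>>> maze.move dir=north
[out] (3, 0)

>>> maze.sense dir=north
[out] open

>>> stack.push x=north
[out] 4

>>> maze.move dir=north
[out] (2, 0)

>>> maze.sense dir=east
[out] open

>>> stack.push x=east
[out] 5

>>> maze.move dir=east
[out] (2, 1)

>>> maze.sense dir=east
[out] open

>>> stack.push x=east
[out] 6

>>> maze.move dir=east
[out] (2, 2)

>>> maze.sense dir=east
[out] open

>>> stack.push x=east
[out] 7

>>> maze.move dir=east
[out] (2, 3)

>>> maze.sense dir=east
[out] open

>>> stack.push x=east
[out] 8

>>> maze.move dir=east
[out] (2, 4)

>>> maze.sense dir=south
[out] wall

>>> maze.sense dir=east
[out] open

>>> stack.push x=east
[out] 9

>>> maze.move dir=east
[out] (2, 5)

>>> maze.sense dir=south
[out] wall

>>> maze.sense dir=north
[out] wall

>>> stack.pop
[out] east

>>> maze.move dir=west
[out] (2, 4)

>>> maze.sense dir=north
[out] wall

>>> stack.pop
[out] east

>>> maze.move dir=west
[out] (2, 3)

>>> maze.sense dir=north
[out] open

>>> stack.push x=north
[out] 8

>>> maze.move dir=north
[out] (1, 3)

>>> maze.sense dir=west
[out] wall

>>> maze.sense dir=north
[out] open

>>> stack.push x=north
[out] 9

>>> maze.move dir=north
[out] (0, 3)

>>> maze.sense dir=west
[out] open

>>> stack.push x=west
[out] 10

>>> maze.move dir=west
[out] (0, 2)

>>> maze.sense dir=west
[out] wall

>>> stack.pop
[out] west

>>> maze.move dir=east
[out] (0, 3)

>>> maze.sense dir=east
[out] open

>>> stack.push x=east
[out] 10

>>> maze.move dir=east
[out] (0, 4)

>>> maze.sense dir=east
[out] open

>>> stack.push x=east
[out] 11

>>> maze.move dir=east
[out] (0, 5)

>>> stack.pop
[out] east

>>> maze.move dir=west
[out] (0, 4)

>>> stack.pop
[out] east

>>> maze.move dir=west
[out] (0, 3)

>>> stack.pop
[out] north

>>> maze.move dir=south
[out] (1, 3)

>>> stack.pop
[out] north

>>> maze.move dir=south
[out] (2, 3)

>>> stack.pop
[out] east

>>> maze.move dir=west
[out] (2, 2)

>>> stack.pop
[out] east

>>> maze.move dir=west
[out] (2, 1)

>>> maze.sense dir=north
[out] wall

>>> stack.pop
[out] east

>>> maze.move dir=west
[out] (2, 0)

>>> maze.sense dir=north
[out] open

>>> stack.push x=north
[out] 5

>>> maze.move dir=north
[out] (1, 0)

>>> maze.sense dir=north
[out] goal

>>> maze.move dir=north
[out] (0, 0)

Answer: (0, 0)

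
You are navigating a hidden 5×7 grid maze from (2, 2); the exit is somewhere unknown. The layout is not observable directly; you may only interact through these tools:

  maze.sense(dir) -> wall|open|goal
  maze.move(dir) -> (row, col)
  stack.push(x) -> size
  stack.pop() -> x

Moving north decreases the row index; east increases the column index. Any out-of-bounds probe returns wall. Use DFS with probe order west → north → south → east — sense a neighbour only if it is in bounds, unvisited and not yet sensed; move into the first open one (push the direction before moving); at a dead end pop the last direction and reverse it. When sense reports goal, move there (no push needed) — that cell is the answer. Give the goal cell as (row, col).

·→ sense(dir=west)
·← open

·→ push(x=west)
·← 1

·→ move(dir=west)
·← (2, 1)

·→ sense(dir=west)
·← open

·→ push(x=west)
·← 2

·→ move(dir=west)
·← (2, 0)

·→ sense(dir=north)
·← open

·→ push(x=north)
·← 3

·→ move(dir=north)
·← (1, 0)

·→ sense(dir=north)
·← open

·→ push(x=north)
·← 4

·→ move(dir=north)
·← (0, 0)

·→ sense(dir=east)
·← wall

·→ pop()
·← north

·→ move(dir=south)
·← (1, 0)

·→ sense(dir=east)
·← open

·→ push(x=east)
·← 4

·→ move(dir=east)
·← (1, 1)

·→ sense(dir=east)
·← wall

·→ pop()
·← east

·→ move(dir=west)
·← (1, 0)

·→ pop()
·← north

·→ move(dir=south)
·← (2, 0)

·→ sense(dir=south)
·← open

·→ push(x=south)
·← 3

·→ move(dir=south)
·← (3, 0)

·→ sense(dir=south)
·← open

·→ push(x=south)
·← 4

·→ move(dir=south)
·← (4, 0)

·→ sense(dir=east)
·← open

·→ push(x=east)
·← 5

·→ move(dir=east)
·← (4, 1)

·→ sense(dir=north)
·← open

·→ push(x=north)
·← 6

·→ move(dir=north)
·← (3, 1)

·→ sense(dir=east)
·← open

·→ push(x=east)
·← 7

·→ move(dir=east)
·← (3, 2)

·→ sense(dir=south)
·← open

·→ push(x=south)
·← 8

·→ move(dir=south)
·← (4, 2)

·→ sense(dir=east)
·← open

·→ push(x=east)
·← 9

·→ move(dir=east)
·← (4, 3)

·→ sense(dir=north)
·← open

·→ push(x=north)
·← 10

·→ move(dir=north)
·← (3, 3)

·→ sense(dir=north)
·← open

·→ push(x=north)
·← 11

·→ move(dir=north)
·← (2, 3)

·→ sense(dir=north)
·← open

·→ push(x=north)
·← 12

·→ move(dir=north)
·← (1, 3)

·→ sense(dir=north)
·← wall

·→ sense(dir=east)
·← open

·→ push(x=east)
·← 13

·→ move(dir=east)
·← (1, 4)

·→ sense(dir=north)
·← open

·→ push(x=north)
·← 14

·→ move(dir=north)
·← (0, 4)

·→ sense(dir=east)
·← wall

·→ pop()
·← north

·→ move(dir=south)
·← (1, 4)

·→ sense(dir=south)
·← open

·→ push(x=south)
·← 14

·→ move(dir=south)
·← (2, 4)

·→ sense(dir=south)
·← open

·→ push(x=south)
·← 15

·→ move(dir=south)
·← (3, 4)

·→ sense(dir=south)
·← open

·→ push(x=south)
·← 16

·→ move(dir=south)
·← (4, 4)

·→ sense(dir=east)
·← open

·→ push(x=east)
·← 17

·→ move(dir=east)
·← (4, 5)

·→ sense(dir=north)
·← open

·→ push(x=north)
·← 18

·→ move(dir=north)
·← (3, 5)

·→ sense(dir=north)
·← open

·→ push(x=north)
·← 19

·→ move(dir=north)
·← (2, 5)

·→ sense(dir=north)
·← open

·→ push(x=north)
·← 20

·→ move(dir=north)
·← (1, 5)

·→ sense(dir=east)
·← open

·→ push(x=east)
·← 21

·→ move(dir=east)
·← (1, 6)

·→ sense(dir=north)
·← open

·→ push(x=north)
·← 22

·→ move(dir=north)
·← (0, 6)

·→ pop()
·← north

·→ move(dir=south)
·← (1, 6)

·→ sense(dir=south)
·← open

·→ push(x=south)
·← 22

·→ move(dir=south)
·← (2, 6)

·→ sense(dir=south)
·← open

·→ push(x=south)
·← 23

·→ move(dir=south)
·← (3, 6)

·→ sense(dir=south)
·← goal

·→ move(dir=south)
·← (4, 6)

Answer: (4, 6)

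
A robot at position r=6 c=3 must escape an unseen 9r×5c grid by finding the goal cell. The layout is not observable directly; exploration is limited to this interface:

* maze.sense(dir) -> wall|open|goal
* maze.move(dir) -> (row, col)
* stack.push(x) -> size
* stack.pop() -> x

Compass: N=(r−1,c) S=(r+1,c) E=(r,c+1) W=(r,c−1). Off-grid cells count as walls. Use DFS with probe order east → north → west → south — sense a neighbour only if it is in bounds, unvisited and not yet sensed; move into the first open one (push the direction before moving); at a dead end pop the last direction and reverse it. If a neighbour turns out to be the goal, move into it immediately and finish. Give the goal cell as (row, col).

~$ maze.sense dir=east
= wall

~$ maze.sense dir=north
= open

~$ stack.push x=north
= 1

~$ maze.move dir=north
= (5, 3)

~$ maze.sense dir=east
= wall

~$ maze.sense dir=north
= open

~$ stack.push x=north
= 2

~$ maze.move dir=north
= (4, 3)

~$ maze.sense dir=east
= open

~$ stack.push x=east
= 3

~$ maze.move dir=east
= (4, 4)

~$ maze.sense dir=north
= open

~$ stack.push x=north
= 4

~$ maze.move dir=north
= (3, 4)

~$ maze.sense dir=north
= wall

~$ maze.sense dir=west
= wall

~$ stack.pop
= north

~$ maze.move dir=south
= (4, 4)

~$ stack.pop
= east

~$ maze.move dir=west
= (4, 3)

~$ maze.sense dir=west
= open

~$ stack.push x=west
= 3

~$ maze.move dir=west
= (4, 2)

~$ maze.sense dir=north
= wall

~$ maze.sense dir=west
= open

~$ stack.push x=west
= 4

~$ maze.move dir=west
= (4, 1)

~$ maze.sense dir=north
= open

~$ stack.push x=north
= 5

~$ maze.move dir=north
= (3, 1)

~$ maze.sense dir=north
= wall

~$ maze.sense dir=west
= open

~$ stack.push x=west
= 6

~$ maze.move dir=west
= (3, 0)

~$ maze.sense dir=north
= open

~$ stack.push x=north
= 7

~$ maze.move dir=north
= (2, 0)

~$ maze.sense dir=north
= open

~$ stack.push x=north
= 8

~$ maze.move dir=north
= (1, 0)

~$ maze.sense dir=east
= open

~$ stack.push x=east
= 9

~$ maze.move dir=east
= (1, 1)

~$ maze.sense dir=east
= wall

~$ maze.sense dir=north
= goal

~$ maze.move dir=north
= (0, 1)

Answer: (0, 1)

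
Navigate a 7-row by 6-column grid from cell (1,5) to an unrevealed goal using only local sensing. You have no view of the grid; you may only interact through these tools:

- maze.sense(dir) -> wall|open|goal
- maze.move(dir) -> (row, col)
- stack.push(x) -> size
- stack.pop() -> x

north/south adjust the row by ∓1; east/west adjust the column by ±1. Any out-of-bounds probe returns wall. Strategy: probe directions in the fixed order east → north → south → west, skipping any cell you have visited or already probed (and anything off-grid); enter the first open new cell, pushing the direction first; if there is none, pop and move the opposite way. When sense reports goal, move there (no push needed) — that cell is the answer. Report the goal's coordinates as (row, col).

! 1. sense(dir=north) == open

! 2. push(x=north) == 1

! 3. move(dir=north) == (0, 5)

! 4. sense(dir=west) == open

! 5. push(x=west) == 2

! 6. move(dir=west) == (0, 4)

! 7. sense(dir=south) == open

! 8. push(x=south) == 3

! 9. move(dir=south) == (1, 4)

! 10. sense(dir=south) == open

! 11. push(x=south) == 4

! 12. move(dir=south) == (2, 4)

! 13. sense(dir=east) == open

! 14. push(x=east) == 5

! 15. move(dir=east) == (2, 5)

! 16. sense(dir=south) == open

! 17. push(x=south) == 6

! 18. move(dir=south) == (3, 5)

! 19. sense(dir=south) == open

! 20. push(x=south) == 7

! 21. move(dir=south) == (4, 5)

! 22. sense(dir=south) == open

! 23. push(x=south) == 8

! 24. move(dir=south) == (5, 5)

! 25. sense(dir=south) == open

! 26. push(x=south) == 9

! 27. move(dir=south) == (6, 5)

! 28. sense(dir=west) == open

! 29. push(x=west) == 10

! 30. move(dir=west) == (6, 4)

! 31. sense(dir=north) == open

! 32. push(x=north) == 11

! 33. move(dir=north) == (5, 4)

! 34. sense(dir=north) == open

! 35. push(x=north) == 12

! 36. move(dir=north) == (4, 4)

! 37. sense(dir=north) == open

! 38. push(x=north) == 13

! 39. move(dir=north) == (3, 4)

! 40. sense(dir=west) == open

! 41. push(x=west) == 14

! 42. move(dir=west) == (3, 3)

! 43. sense(dir=north) == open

! 44. push(x=north) == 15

! 45. move(dir=north) == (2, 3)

! 46. sense(dir=north) == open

! 47. push(x=north) == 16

! 48. move(dir=north) == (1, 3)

! 49. sense(dir=north) == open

! 50. push(x=north) == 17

! 51. move(dir=north) == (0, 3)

! 52. sense(dir=west) == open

! 53. push(x=west) == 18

! 54. move(dir=west) == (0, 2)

! 55. sense(dir=south) == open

! 56. push(x=south) == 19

! 57. move(dir=south) == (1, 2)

! 58. sense(dir=south) == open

! 59. push(x=south) == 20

! 60. move(dir=south) == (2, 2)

! 61. sense(dir=south) == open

! 62. push(x=south) == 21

! 63. move(dir=south) == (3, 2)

! 64. sense(dir=south) == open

! 65. push(x=south) == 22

! 66. move(dir=south) == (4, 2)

! 67. sense(dir=east) == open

! 68. push(x=east) == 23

! 69. move(dir=east) == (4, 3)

! 70. sense(dir=south) == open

! 71. push(x=south) == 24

! 72. move(dir=south) == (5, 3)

! 73. sense(dir=south) == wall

! 74. sense(dir=west) == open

! 75. push(x=west) == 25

! 76. move(dir=west) == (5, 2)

! 77. sense(dir=south) == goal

! 78. move(dir=south) == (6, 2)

Answer: (6, 2)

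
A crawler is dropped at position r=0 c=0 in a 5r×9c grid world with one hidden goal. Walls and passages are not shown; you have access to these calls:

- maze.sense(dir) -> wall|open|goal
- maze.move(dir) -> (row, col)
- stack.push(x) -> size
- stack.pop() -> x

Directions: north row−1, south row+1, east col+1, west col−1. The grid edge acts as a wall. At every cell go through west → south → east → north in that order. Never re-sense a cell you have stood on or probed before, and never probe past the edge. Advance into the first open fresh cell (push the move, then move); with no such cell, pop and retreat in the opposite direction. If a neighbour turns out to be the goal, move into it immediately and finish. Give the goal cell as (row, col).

% maze.sense(dir='south') ~> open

% stack.push(x='south') ~> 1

% maze.move(dir='south') ~> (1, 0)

% maze.sense(dir='south') ~> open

% stack.push(x='south') ~> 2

% maze.move(dir='south') ~> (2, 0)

% maze.sense(dir='south') ~> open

% stack.push(x='south') ~> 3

% maze.move(dir='south') ~> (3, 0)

% maze.sense(dir='south') ~> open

% stack.push(x='south') ~> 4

% maze.move(dir='south') ~> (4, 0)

% maze.sense(dir='east') ~> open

% stack.push(x='east') ~> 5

% maze.move(dir='east') ~> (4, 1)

% maze.sense(dir='east') ~> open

% stack.push(x='east') ~> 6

% maze.move(dir='east') ~> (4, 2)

% maze.sense(dir='east') ~> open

% stack.push(x='east') ~> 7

% maze.move(dir='east') ~> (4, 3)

% maze.sense(dir='east') ~> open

% stack.push(x='east') ~> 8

% maze.move(dir='east') ~> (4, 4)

% maze.sense(dir='east') ~> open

% stack.push(x='east') ~> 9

% maze.move(dir='east') ~> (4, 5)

% maze.sense(dir='east') ~> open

% stack.push(x='east') ~> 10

% maze.move(dir='east') ~> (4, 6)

% maze.sense(dir='east') ~> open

% stack.push(x='east') ~> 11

% maze.move(dir='east') ~> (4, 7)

% maze.sense(dir='east') ~> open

% stack.push(x='east') ~> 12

% maze.move(dir='east') ~> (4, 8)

% maze.sense(dir='north') ~> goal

% maze.move(dir='north') ~> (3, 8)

Answer: (3, 8)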